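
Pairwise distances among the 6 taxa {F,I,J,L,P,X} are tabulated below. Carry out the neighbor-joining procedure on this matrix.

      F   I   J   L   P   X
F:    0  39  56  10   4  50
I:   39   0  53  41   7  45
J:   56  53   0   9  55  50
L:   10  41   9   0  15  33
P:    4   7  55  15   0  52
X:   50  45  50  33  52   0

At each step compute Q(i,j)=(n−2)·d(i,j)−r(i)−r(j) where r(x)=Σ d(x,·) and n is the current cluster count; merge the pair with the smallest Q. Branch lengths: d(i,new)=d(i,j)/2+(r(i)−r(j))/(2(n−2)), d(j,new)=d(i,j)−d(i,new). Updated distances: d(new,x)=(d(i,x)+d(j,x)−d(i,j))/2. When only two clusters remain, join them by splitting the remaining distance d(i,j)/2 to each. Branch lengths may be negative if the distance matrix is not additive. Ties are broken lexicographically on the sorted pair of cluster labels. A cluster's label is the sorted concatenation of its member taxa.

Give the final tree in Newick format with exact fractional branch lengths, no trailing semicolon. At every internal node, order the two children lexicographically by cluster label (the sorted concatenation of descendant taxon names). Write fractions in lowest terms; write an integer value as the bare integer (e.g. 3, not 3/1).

step 1: merge (J,L) at d=9, Q=-295; branch lengths J→151/8, L→-79/8; new cluster JL
  updated: d(F,JL)=57/2, d(I,JL)=85/2, d(JL,P)=61/2, d(JL,X)=37
step 2: merge (JL,X) at d=37, Q=-423/2; branch lengths JL→131/12, X→313/12; new cluster JLX
  updated: d(F,JLX)=83/4, d(I,JLX)=101/4, d(JLX,P)=91/4
step 3: merge (F,JLX) at d=83/4, Q=-91; branch lengths F→73/8, JLX→93/8; new cluster FJLX
  updated: d(FJLX,I)=87/4, d(FJLX,P)=3
step 4: merge (FJLX,I) at d=87/4, Q=-127/4; branch lengths FJLX→71/8, I→103/8; new cluster FIJLX
  updated: d(FIJLX,P)=-47/8
step 5: merge (FIJLX,P) at d=-47/8; branch lengths FIJLX→-47/16, P→-47/16; new cluster FIJLPX
final tree: (((F:73/8,((J:151/8,L:-79/8):131/12,X:313/12):93/8):71/8,I:103/8):-47/16,P:-47/16)
total length: 661/8

(((F:73/8,((J:151/8,L:-79/8):131/12,X:313/12):93/8):71/8,I:103/8):-47/16,P:-47/16)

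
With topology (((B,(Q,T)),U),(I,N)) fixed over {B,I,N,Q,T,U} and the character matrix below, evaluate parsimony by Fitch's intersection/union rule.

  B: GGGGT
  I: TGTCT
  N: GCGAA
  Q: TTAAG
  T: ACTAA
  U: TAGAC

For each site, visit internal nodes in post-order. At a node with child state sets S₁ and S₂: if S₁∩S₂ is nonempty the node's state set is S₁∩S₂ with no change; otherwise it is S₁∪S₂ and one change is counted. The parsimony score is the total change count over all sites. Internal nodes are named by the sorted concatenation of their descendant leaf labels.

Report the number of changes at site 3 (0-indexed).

2

QT@0: {T} ∪ {A} = {A,T} (union, +1)
BQT@0: {G} ∪ {A,T} = {A,G,T} (union, +1)
BQTU@0: {A,G,T} ∩ {T} = {T} (intersection, +0)
IN@0: {T} ∪ {G} = {G,T} (union, +1)
BINQTU@0: {T} ∩ {G,T} = {T} (intersection, +0)
QT@1: {T} ∪ {C} = {C,T} (union, +1)
BQT@1: {G} ∪ {C,T} = {C,G,T} (union, +1)
BQTU@1: {C,G,T} ∪ {A} = {A,C,G,T} (union, +1)
IN@1: {G} ∪ {C} = {C,G} (union, +1)
BINQTU@1: {A,C,G,T} ∩ {C,G} = {C,G} (intersection, +0)
QT@2: {A} ∪ {T} = {A,T} (union, +1)
BQT@2: {G} ∪ {A,T} = {A,G,T} (union, +1)
BQTU@2: {A,G,T} ∩ {G} = {G} (intersection, +0)
IN@2: {T} ∪ {G} = {G,T} (union, +1)
BINQTU@2: {G} ∩ {G,T} = {G} (intersection, +0)
QT@3: {A} ∩ {A} = {A} (intersection, +0)
BQT@3: {G} ∪ {A} = {A,G} (union, +1)
BQTU@3: {A,G} ∩ {A} = {A} (intersection, +0)
IN@3: {C} ∪ {A} = {A,C} (union, +1)
BINQTU@3: {A} ∩ {A,C} = {A} (intersection, +0)
QT@4: {G} ∪ {A} = {A,G} (union, +1)
BQT@4: {T} ∪ {A,G} = {A,G,T} (union, +1)
BQTU@4: {A,G,T} ∪ {C} = {A,C,G,T} (union, +1)
IN@4: {T} ∪ {A} = {A,T} (union, +1)
BINQTU@4: {A,C,G,T} ∩ {A,T} = {A,T} (intersection, +0)
per-site changes: [3, 4, 3, 2, 4]; total = 16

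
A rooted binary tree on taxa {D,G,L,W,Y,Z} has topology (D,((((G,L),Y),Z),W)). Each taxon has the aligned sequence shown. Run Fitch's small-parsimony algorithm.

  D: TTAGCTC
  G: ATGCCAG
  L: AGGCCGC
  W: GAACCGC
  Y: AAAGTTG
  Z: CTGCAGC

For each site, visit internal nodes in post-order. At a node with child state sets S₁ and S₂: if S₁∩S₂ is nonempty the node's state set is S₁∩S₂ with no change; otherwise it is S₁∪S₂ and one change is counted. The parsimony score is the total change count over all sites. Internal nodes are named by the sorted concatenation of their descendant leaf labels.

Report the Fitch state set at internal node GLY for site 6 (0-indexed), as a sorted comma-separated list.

G

[col 0] GL: children G:{A}, L:{A} ∩→ {A}; cost 0
[col 0] GLY: children GL:{A}, Y:{A} ∩→ {A}; cost 0
[col 0] GLYZ: children GLY:{A}, Z:{C} ∪→ {A,C}; cost 1
[col 0] GLWYZ: children GLYZ:{A,C}, W:{G} ∪→ {A,C,G}; cost 1
[col 0] DGLWYZ: children D:{T}, GLWYZ:{A,C,G} ∪→ {A,C,G,T}; cost 1
[col 1] GL: children G:{T}, L:{G} ∪→ {G,T}; cost 1
[col 1] GLY: children GL:{G,T}, Y:{A} ∪→ {A,G,T}; cost 1
[col 1] GLYZ: children GLY:{A,G,T}, Z:{T} ∩→ {T}; cost 0
[col 1] GLWYZ: children GLYZ:{T}, W:{A} ∪→ {A,T}; cost 1
[col 1] DGLWYZ: children D:{T}, GLWYZ:{A,T} ∩→ {T}; cost 0
[col 2] GL: children G:{G}, L:{G} ∩→ {G}; cost 0
[col 2] GLY: children GL:{G}, Y:{A} ∪→ {A,G}; cost 1
[col 2] GLYZ: children GLY:{A,G}, Z:{G} ∩→ {G}; cost 0
[col 2] GLWYZ: children GLYZ:{G}, W:{A} ∪→ {A,G}; cost 1
[col 2] DGLWYZ: children D:{A}, GLWYZ:{A,G} ∩→ {A}; cost 0
[col 3] GL: children G:{C}, L:{C} ∩→ {C}; cost 0
[col 3] GLY: children GL:{C}, Y:{G} ∪→ {C,G}; cost 1
[col 3] GLYZ: children GLY:{C,G}, Z:{C} ∩→ {C}; cost 0
[col 3] GLWYZ: children GLYZ:{C}, W:{C} ∩→ {C}; cost 0
[col 3] DGLWYZ: children D:{G}, GLWYZ:{C} ∪→ {C,G}; cost 1
[col 4] GL: children G:{C}, L:{C} ∩→ {C}; cost 0
[col 4] GLY: children GL:{C}, Y:{T} ∪→ {C,T}; cost 1
[col 4] GLYZ: children GLY:{C,T}, Z:{A} ∪→ {A,C,T}; cost 1
[col 4] GLWYZ: children GLYZ:{A,C,T}, W:{C} ∩→ {C}; cost 0
[col 4] DGLWYZ: children D:{C}, GLWYZ:{C} ∩→ {C}; cost 0
[col 5] GL: children G:{A}, L:{G} ∪→ {A,G}; cost 1
[col 5] GLY: children GL:{A,G}, Y:{T} ∪→ {A,G,T}; cost 1
[col 5] GLYZ: children GLY:{A,G,T}, Z:{G} ∩→ {G}; cost 0
[col 5] GLWYZ: children GLYZ:{G}, W:{G} ∩→ {G}; cost 0
[col 5] DGLWYZ: children D:{T}, GLWYZ:{G} ∪→ {G,T}; cost 1
[col 6] GL: children G:{G}, L:{C} ∪→ {C,G}; cost 1
[col 6] GLY: children GL:{C,G}, Y:{G} ∩→ {G}; cost 0
[col 6] GLYZ: children GLY:{G}, Z:{C} ∪→ {C,G}; cost 1
[col 6] GLWYZ: children GLYZ:{C,G}, W:{C} ∩→ {C}; cost 0
[col 6] DGLWYZ: children D:{C}, GLWYZ:{C} ∩→ {C}; cost 0
per-site changes: [3, 3, 2, 2, 2, 3, 2]; total = 17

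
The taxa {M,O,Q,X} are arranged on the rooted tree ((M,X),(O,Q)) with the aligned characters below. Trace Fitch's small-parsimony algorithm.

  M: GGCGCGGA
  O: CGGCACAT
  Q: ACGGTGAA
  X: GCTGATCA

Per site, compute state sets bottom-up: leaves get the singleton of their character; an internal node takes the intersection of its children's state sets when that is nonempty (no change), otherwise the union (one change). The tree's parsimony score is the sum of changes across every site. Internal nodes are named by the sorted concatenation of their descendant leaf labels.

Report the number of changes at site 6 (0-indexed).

2

MX@0: {G} ∩ {G} = {G} (intersection, +0)
OQ@0: {C} ∪ {A} = {A,C} (union, +1)
MOQX@0: {G} ∪ {A,C} = {A,C,G} (union, +1)
MX@1: {G} ∪ {C} = {C,G} (union, +1)
OQ@1: {G} ∪ {C} = {C,G} (union, +1)
MOQX@1: {C,G} ∩ {C,G} = {C,G} (intersection, +0)
MX@2: {C} ∪ {T} = {C,T} (union, +1)
OQ@2: {G} ∩ {G} = {G} (intersection, +0)
MOQX@2: {C,T} ∪ {G} = {C,G,T} (union, +1)
MX@3: {G} ∩ {G} = {G} (intersection, +0)
OQ@3: {C} ∪ {G} = {C,G} (union, +1)
MOQX@3: {G} ∩ {C,G} = {G} (intersection, +0)
MX@4: {C} ∪ {A} = {A,C} (union, +1)
OQ@4: {A} ∪ {T} = {A,T} (union, +1)
MOQX@4: {A,C} ∩ {A,T} = {A} (intersection, +0)
MX@5: {G} ∪ {T} = {G,T} (union, +1)
OQ@5: {C} ∪ {G} = {C,G} (union, +1)
MOQX@5: {G,T} ∩ {C,G} = {G} (intersection, +0)
MX@6: {G} ∪ {C} = {C,G} (union, +1)
OQ@6: {A} ∩ {A} = {A} (intersection, +0)
MOQX@6: {C,G} ∪ {A} = {A,C,G} (union, +1)
MX@7: {A} ∩ {A} = {A} (intersection, +0)
OQ@7: {T} ∪ {A} = {A,T} (union, +1)
MOQX@7: {A} ∩ {A,T} = {A} (intersection, +0)
per-site changes: [2, 2, 2, 1, 2, 2, 2, 1]; total = 14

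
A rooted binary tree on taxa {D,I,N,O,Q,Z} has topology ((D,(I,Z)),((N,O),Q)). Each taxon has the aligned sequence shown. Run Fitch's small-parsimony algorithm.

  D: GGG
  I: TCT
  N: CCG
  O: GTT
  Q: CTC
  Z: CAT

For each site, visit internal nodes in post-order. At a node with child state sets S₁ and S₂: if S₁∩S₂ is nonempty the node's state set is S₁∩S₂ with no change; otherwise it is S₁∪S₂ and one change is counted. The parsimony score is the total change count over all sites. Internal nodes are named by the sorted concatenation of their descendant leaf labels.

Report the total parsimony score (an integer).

10

site 0, node IZ: I={T} ∪ Z={C} → {C,T} (+1)
site 0, node DIZ: D={G} ∪ IZ={C,T} → {C,G,T} (+1)
site 0, node NO: N={C} ∪ O={G} → {C,G} (+1)
site 0, node NOQ: NO={C,G} ∩ Q={C} → {C} (+0)
site 0, node DINOQZ: DIZ={C,G,T} ∩ NOQ={C} → {C} (+0)
site 1, node IZ: I={C} ∪ Z={A} → {A,C} (+1)
site 1, node DIZ: D={G} ∪ IZ={A,C} → {A,C,G} (+1)
site 1, node NO: N={C} ∪ O={T} → {C,T} (+1)
site 1, node NOQ: NO={C,T} ∩ Q={T} → {T} (+0)
site 1, node DINOQZ: DIZ={A,C,G} ∪ NOQ={T} → {A,C,G,T} (+1)
site 2, node IZ: I={T} ∩ Z={T} → {T} (+0)
site 2, node DIZ: D={G} ∪ IZ={T} → {G,T} (+1)
site 2, node NO: N={G} ∪ O={T} → {G,T} (+1)
site 2, node NOQ: NO={G,T} ∪ Q={C} → {C,G,T} (+1)
site 2, node DINOQZ: DIZ={G,T} ∩ NOQ={C,G,T} → {G,T} (+0)
per-site changes: [3, 4, 3]; total = 10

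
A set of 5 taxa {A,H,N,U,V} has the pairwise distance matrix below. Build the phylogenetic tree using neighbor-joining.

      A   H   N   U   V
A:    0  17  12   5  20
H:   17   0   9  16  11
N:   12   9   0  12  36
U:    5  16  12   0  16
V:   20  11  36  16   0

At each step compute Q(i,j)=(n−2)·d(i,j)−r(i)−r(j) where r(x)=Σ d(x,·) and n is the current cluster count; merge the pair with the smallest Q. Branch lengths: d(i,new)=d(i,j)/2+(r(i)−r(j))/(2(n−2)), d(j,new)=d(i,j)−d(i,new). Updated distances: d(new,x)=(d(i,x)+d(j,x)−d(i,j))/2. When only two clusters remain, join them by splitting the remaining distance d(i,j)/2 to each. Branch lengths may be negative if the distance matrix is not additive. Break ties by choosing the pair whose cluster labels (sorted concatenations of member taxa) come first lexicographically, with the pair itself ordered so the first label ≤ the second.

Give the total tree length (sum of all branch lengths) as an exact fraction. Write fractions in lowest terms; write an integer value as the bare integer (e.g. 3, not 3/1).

271/8

step 1: merge (H,V) at d=11, Q=-103; branch lengths H→1/2, V→21/2; new cluster HV
  updated: d(A,HV)=13, d(HV,N)=17, d(HV,U)=21/2
step 2: merge (A,U) at d=5, Q=-95/2; branch lengths A→25/8, U→15/8; new cluster AU
  updated: d(AU,HV)=37/4, d(AU,N)=19/2
step 3: merge (AU,HV) at d=37/4, Q=-143/4; branch lengths AU→7/8, HV→67/8; new cluster AHUV
  updated: d(AHUV,N)=69/8
step 4: merge (AHUV,N) at d=69/8; branch lengths AHUV→69/16, N→69/16; new cluster AHNUV
final tree: (((A:25/8,U:15/8):7/8,(H:1/2,V:21/2):67/8):69/16,N:69/16)
total length: 271/8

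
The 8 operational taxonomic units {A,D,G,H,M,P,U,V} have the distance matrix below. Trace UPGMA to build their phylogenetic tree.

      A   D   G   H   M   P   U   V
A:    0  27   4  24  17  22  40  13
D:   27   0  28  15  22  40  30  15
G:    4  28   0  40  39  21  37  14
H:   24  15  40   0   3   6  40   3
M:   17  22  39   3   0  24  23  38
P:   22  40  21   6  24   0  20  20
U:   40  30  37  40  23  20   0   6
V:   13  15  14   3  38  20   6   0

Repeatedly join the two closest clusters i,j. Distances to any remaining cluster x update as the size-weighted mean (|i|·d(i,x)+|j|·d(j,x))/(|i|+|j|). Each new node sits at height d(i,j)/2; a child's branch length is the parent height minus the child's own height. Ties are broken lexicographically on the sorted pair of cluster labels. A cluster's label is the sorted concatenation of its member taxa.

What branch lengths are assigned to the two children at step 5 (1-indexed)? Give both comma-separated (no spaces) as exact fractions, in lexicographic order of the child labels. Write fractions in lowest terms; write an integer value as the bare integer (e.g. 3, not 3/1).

45/4,33/4

step 1: merge (H,M) at d=3; branch lengths H→3/2, M→3/2; new cluster HM
  updated: d(A,HM)=41/2, d(D,HM)=37/2, d(G,HM)=79/2, d(HM,P)=15, d(HM,U)=63/2, d(HM,V)=41/2
step 2: merge (A,G) at d=4; branch lengths A→2, G→2; new cluster AG
  updated: d(AG,D)=55/2, d(AG,HM)=30, d(AG,P)=43/2, d(AG,U)=77/2, d(AG,V)=27/2
step 3: merge (U,V) at d=6; branch lengths U→3, V→3; new cluster UV
  updated: d(AG,UV)=26, d(D,UV)=45/2, d(HM,UV)=26, d(P,UV)=20
step 4: merge (HM,P) at d=15; branch lengths HM→6, P→15/2; new cluster HMP
  updated: d(AG,HMP)=163/6, d(D,HMP)=77/3, d(HMP,UV)=24
step 5: merge (D,UV) at d=45/2; branch lengths D→45/4, UV→33/4; new cluster DUV
  updated: d(AG,DUV)=53/2, d(DUV,HMP)=221/9
step 6: merge (DUV,HMP) at d=221/9; branch lengths DUV→37/36, HMP→43/9; new cluster DHMPUV
  updated: d(AG,DHMPUV)=161/6
step 7: merge (AG,DHMPUV) at d=161/6; branch lengths AG→137/12, DHMPUV→41/36; new cluster ADGHMPUV
final tree: ((A:2,G:2):137/12,((D:45/4,(U:3,V:3):33/4):37/36,((H:3/2,M:3/2):6,P:15/2):43/9):41/36)
total length: 2317/36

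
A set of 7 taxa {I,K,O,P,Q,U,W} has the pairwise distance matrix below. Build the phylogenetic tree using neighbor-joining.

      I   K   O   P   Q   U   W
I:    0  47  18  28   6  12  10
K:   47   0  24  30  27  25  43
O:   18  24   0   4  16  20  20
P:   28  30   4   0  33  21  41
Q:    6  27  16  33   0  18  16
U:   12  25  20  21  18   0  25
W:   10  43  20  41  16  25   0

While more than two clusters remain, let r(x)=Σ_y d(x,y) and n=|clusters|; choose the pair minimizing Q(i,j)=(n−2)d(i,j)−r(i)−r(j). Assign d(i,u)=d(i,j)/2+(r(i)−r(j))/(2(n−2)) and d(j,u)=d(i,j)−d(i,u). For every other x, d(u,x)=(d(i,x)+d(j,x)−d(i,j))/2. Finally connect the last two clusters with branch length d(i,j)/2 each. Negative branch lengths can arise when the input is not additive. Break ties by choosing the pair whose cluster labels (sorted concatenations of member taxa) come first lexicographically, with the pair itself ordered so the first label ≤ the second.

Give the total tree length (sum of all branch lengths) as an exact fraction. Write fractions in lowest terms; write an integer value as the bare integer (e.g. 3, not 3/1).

iteration 1: select O,P (d=4, Q=-239); attach at lengths (-7/2, 15/2); label the merged cluster OP
  updated: d(I,OP)=21, d(K,OP)=25, d(OP,Q)=45/2, d(OP,U)=37/2, d(OP,W)=57/2
iteration 2: select K,OP (d=25, Q=-365/2); attach at lengths (303/16, 97/16); label the merged cluster KOP
  updated: d(I,KOP)=43/2, d(KOP,Q)=49/4, d(KOP,U)=37/4, d(KOP,W)=93/4
iteration 3: select KOP,U (d=37/4, Q=-411/4); attach at lengths (119/24, 103/24); label the merged cluster KOPU
  updated: d(I,KOPU)=97/8, d(KOPU,Q)=21/2, d(KOPU,W)=39/2
iteration 4: select I,W (d=10, Q=-429/8); attach at lengths (21/32, 299/32); label the merged cluster IW
  updated: d(IW,KOPU)=173/16, d(IW,Q)=6
iteration 5: select IW,KOPU (d=173/16, Q=-437/16); attach at lengths (101/32, 245/32); label the merged cluster IKOPUW
  updated: d(IKOPUW,Q)=91/32
iteration 6: select IKOPUW,Q (d=91/32); attach at lengths (91/64, 91/64); label the merged cluster IKOPQUW
final tree: (((I:21/32,W:299/32):101/32,((K:303/16,(O:-7/2,P:15/2):97/16):119/24,U:103/24):245/32):91/64,Q:91/64)
total length: 1981/32

1981/32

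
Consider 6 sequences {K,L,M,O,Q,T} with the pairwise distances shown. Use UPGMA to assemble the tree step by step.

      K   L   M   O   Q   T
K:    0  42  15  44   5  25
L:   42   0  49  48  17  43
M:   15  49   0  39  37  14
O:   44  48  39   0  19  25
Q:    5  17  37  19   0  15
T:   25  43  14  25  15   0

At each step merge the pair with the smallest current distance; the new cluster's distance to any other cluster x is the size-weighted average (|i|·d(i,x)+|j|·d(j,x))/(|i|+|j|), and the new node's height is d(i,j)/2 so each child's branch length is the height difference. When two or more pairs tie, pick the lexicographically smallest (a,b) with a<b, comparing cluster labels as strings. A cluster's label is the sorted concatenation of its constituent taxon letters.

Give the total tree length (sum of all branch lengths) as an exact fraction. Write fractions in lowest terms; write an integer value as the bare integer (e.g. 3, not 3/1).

3067/40

step 1: merge (K,Q) at d=5; branch lengths K→5/2, Q→5/2; new cluster KQ
  updated: d(KQ,L)=59/2, d(KQ,M)=26, d(KQ,O)=63/2, d(KQ,T)=20
step 2: merge (M,T) at d=14; branch lengths M→7, T→7; new cluster MT
  updated: d(KQ,MT)=23, d(L,MT)=46, d(MT,O)=32
step 3: merge (KQ,MT) at d=23; branch lengths KQ→9, MT→9/2; new cluster KMQT
  updated: d(KMQT,L)=151/4, d(KMQT,O)=127/4
step 4: merge (KMQT,O) at d=127/4; branch lengths KMQT→35/8, O→127/8; new cluster KMOQT
  updated: d(KMOQT,L)=199/5
step 5: merge (KMOQT,L) at d=199/5; branch lengths KMOQT→161/40, L→199/10; new cluster KLMOQT
final tree: ((((K:5/2,Q:5/2):9,(M:7,T:7):9/2):35/8,O:127/8):161/40,L:199/10)
total length: 3067/40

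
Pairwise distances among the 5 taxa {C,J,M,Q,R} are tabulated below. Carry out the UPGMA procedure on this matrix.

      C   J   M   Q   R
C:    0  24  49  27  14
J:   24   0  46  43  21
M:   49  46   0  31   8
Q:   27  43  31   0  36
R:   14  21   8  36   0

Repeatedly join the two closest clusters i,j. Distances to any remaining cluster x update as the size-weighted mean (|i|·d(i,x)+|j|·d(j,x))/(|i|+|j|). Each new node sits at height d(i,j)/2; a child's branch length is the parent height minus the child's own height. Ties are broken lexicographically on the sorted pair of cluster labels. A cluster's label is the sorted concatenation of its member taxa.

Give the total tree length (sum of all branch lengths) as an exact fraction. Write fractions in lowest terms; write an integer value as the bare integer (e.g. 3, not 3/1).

133/2

step 1: merge (M,R) at d=8; branch lengths M→4, R→4; new cluster MR
  updated: d(C,MR)=63/2, d(J,MR)=67/2, d(MR,Q)=67/2
step 2: merge (C,J) at d=24; branch lengths C→12, J→12; new cluster CJ
  updated: d(CJ,MR)=65/2, d(CJ,Q)=35
step 3: merge (CJ,MR) at d=65/2; branch lengths CJ→17/4, MR→49/4; new cluster CJMR
  updated: d(CJMR,Q)=137/4
step 4: merge (CJMR,Q) at d=137/4; branch lengths CJMR→7/8, Q→137/8; new cluster CJMQR
final tree: (((C:12,J:12):17/4,(M:4,R:4):49/4):7/8,Q:137/8)
total length: 133/2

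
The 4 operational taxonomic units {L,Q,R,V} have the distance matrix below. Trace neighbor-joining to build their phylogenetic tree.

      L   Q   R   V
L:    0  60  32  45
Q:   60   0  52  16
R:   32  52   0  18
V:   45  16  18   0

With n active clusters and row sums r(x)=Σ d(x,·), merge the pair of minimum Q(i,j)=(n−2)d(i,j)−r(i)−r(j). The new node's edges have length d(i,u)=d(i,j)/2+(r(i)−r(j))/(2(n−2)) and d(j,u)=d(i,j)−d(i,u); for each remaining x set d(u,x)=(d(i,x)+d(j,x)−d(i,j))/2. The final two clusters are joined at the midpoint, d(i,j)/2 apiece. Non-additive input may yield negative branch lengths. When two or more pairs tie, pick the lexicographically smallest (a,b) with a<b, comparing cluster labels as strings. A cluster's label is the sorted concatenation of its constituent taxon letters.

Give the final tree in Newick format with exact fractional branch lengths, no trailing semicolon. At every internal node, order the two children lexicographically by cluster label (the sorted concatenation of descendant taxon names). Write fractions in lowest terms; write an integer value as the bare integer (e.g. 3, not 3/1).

step 1: merge (L,R) at d=32, Q=-175; branch lengths L→99/4, R→29/4; new cluster LR
  updated: d(LR,Q)=40, d(LR,V)=31/2
step 2: merge (LR,Q) at d=40, Q=-143/2; branch lengths LR→79/4, Q→81/4; new cluster LQR
  updated: d(LQR,V)=-17/4
step 3: merge (LQR,V) at d=-17/4; branch lengths LQR→-17/8, V→-17/8; new cluster LQRV
final tree: (((L:99/4,R:29/4):79/4,Q:81/4):-17/8,V:-17/8)
total length: 271/4

(((L:99/4,R:29/4):79/4,Q:81/4):-17/8,V:-17/8)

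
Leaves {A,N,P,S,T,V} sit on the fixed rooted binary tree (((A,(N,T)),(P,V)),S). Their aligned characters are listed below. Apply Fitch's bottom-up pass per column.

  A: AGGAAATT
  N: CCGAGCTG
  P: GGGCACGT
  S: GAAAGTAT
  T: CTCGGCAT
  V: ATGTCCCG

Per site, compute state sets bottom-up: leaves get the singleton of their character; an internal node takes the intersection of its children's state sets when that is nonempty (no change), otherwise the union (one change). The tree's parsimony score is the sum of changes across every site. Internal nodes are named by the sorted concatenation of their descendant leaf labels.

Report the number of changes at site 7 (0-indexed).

2

NT@0: {C} ∩ {C} = {C} (intersection, +0)
ANT@0: {A} ∪ {C} = {A,C} (union, +1)
PV@0: {G} ∪ {A} = {A,G} (union, +1)
ANPTV@0: {A,C} ∩ {A,G} = {A} (intersection, +0)
ANPSTV@0: {A} ∪ {G} = {A,G} (union, +1)
NT@1: {C} ∪ {T} = {C,T} (union, +1)
ANT@1: {G} ∪ {C,T} = {C,G,T} (union, +1)
PV@1: {G} ∪ {T} = {G,T} (union, +1)
ANPTV@1: {C,G,T} ∩ {G,T} = {G,T} (intersection, +0)
ANPSTV@1: {G,T} ∪ {A} = {A,G,T} (union, +1)
NT@2: {G} ∪ {C} = {C,G} (union, +1)
ANT@2: {G} ∩ {C,G} = {G} (intersection, +0)
PV@2: {G} ∩ {G} = {G} (intersection, +0)
ANPTV@2: {G} ∩ {G} = {G} (intersection, +0)
ANPSTV@2: {G} ∪ {A} = {A,G} (union, +1)
NT@3: {A} ∪ {G} = {A,G} (union, +1)
ANT@3: {A} ∩ {A,G} = {A} (intersection, +0)
PV@3: {C} ∪ {T} = {C,T} (union, +1)
ANPTV@3: {A} ∪ {C,T} = {A,C,T} (union, +1)
ANPSTV@3: {A,C,T} ∩ {A} = {A} (intersection, +0)
NT@4: {G} ∩ {G} = {G} (intersection, +0)
ANT@4: {A} ∪ {G} = {A,G} (union, +1)
PV@4: {A} ∪ {C} = {A,C} (union, +1)
ANPTV@4: {A,G} ∩ {A,C} = {A} (intersection, +0)
ANPSTV@4: {A} ∪ {G} = {A,G} (union, +1)
NT@5: {C} ∩ {C} = {C} (intersection, +0)
ANT@5: {A} ∪ {C} = {A,C} (union, +1)
PV@5: {C} ∩ {C} = {C} (intersection, +0)
ANPTV@5: {A,C} ∩ {C} = {C} (intersection, +0)
ANPSTV@5: {C} ∪ {T} = {C,T} (union, +1)
NT@6: {T} ∪ {A} = {A,T} (union, +1)
ANT@6: {T} ∩ {A,T} = {T} (intersection, +0)
PV@6: {G} ∪ {C} = {C,G} (union, +1)
ANPTV@6: {T} ∪ {C,G} = {C,G,T} (union, +1)
ANPSTV@6: {C,G,T} ∪ {A} = {A,C,G,T} (union, +1)
NT@7: {G} ∪ {T} = {G,T} (union, +1)
ANT@7: {T} ∩ {G,T} = {T} (intersection, +0)
PV@7: {T} ∪ {G} = {G,T} (union, +1)
ANPTV@7: {T} ∩ {G,T} = {T} (intersection, +0)
ANPSTV@7: {T} ∩ {T} = {T} (intersection, +0)
per-site changes: [3, 4, 2, 3, 3, 2, 4, 2]; total = 23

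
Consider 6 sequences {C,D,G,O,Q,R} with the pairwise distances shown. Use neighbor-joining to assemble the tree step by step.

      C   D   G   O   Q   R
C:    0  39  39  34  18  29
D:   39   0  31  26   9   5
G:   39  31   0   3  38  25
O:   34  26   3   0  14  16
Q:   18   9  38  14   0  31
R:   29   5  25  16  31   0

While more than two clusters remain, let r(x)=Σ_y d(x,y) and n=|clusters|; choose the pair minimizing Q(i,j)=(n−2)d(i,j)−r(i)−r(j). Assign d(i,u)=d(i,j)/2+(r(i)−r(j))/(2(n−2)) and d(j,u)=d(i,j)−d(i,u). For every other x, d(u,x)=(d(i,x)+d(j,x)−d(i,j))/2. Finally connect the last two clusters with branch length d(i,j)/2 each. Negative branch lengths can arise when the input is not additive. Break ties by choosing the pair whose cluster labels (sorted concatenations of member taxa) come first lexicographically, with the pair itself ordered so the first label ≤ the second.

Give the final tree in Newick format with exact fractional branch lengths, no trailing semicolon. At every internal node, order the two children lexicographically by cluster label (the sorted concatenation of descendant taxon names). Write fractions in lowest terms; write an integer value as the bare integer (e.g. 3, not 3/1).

step 1: merge (G,O) at d=3, Q=-217; branch lengths G→55/8, O→-31/8; new cluster GO
  updated: d(C,GO)=35, d(D,GO)=27, d(GO,Q)=49/2, d(GO,R)=19
step 2: merge (C,Q) at d=18, Q=-299/2; branch lengths C→185/12, Q→31/12; new cluster CQ
  updated: d(CQ,D)=15, d(CQ,GO)=83/4, d(CQ,R)=21
step 3: merge (CQ,GO) at d=83/4, Q=-82; branch lengths CQ→63/8, GO→103/8; new cluster CGOQ
  updated: d(CGOQ,D)=85/8, d(CGOQ,R)=77/8
step 4: merge (CGOQ,D) at d=85/8, Q=-101/4; branch lengths CGOQ→61/8, D→3; new cluster CDGOQ
  updated: d(CDGOQ,R)=2
step 5: merge (CDGOQ,R) at d=2; branch lengths CDGOQ→1, R→1; new cluster CDGOQR
final tree: ((((C:185/12,Q:31/12):63/8,(G:55/8,O:-31/8):103/8):61/8,D:3):1,R:1)
total length: 435/8

((((C:185/12,Q:31/12):63/8,(G:55/8,O:-31/8):103/8):61/8,D:3):1,R:1)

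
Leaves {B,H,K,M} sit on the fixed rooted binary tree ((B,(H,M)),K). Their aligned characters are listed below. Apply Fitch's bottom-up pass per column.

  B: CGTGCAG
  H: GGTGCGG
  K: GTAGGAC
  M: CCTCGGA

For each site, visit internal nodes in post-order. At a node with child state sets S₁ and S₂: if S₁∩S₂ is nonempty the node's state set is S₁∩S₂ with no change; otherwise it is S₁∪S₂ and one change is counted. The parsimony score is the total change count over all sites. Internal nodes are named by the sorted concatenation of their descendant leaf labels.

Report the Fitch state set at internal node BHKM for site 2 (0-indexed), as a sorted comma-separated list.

site 0, node HM: H={G} ∪ M={C} → {C,G} (+1)
site 0, node BHM: B={C} ∩ HM={C,G} → {C} (+0)
site 0, node BHKM: BHM={C} ∪ K={G} → {C,G} (+1)
site 1, node HM: H={G} ∪ M={C} → {C,G} (+1)
site 1, node BHM: B={G} ∩ HM={C,G} → {G} (+0)
site 1, node BHKM: BHM={G} ∪ K={T} → {G,T} (+1)
site 2, node HM: H={T} ∩ M={T} → {T} (+0)
site 2, node BHM: B={T} ∩ HM={T} → {T} (+0)
site 2, node BHKM: BHM={T} ∪ K={A} → {A,T} (+1)
site 3, node HM: H={G} ∪ M={C} → {C,G} (+1)
site 3, node BHM: B={G} ∩ HM={C,G} → {G} (+0)
site 3, node BHKM: BHM={G} ∩ K={G} → {G} (+0)
site 4, node HM: H={C} ∪ M={G} → {C,G} (+1)
site 4, node BHM: B={C} ∩ HM={C,G} → {C} (+0)
site 4, node BHKM: BHM={C} ∪ K={G} → {C,G} (+1)
site 5, node HM: H={G} ∩ M={G} → {G} (+0)
site 5, node BHM: B={A} ∪ HM={G} → {A,G} (+1)
site 5, node BHKM: BHM={A,G} ∩ K={A} → {A} (+0)
site 6, node HM: H={G} ∪ M={A} → {A,G} (+1)
site 6, node BHM: B={G} ∩ HM={A,G} → {G} (+0)
site 6, node BHKM: BHM={G} ∪ K={C} → {C,G} (+1)
per-site changes: [2, 2, 1, 1, 2, 1, 2]; total = 11

A,T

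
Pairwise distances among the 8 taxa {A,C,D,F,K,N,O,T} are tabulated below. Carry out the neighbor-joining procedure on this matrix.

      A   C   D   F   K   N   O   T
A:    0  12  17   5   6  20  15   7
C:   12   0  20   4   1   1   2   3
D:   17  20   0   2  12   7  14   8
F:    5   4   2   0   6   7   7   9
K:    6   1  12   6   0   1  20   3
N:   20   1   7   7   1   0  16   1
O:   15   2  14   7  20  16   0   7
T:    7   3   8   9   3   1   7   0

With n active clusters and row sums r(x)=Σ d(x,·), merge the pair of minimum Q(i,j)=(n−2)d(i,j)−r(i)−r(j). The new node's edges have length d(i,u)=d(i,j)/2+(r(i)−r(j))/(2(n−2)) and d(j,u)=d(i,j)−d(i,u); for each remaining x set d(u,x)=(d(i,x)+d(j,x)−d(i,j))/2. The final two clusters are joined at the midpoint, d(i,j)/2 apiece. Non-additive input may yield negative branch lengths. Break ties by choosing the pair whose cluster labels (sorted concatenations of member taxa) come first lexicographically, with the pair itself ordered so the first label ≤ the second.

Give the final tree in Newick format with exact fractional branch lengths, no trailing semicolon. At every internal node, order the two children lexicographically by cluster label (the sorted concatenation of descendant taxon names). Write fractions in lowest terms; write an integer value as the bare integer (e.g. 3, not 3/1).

1. join C+O (d=2, Q=-112) ⇒ CO; edges |C|=-13/6, |O|=25/6
  updated: d(A,CO)=25/2, d(CO,D)=16, d(CO,F)=9/2, d(CO,K)=19/2, d(CO,N)=15/2, d(CO,T)=4
2. join D+F (d=2, Q=-171/2) ⇒ DF; edges |D|=77/20, |F|=-37/20
  updated: d(A,DF)=10, d(CO,DF)=37/4, d(DF,K)=8, d(DF,N)=6, d(DF,T)=15/2
3. join A+K (d=6, Q=-59) ⇒ AK; edges |A|=13/2, |K|=-1/2
  updated: d(AK,CO)=8, d(AK,DF)=6, d(AK,N)=15/2, d(AK,T)=2
4. join AK+DF (d=6, Q=-137/4) ⇒ ADFK; edges |AK|=17/8, |DF|=31/8
  updated: d(ADFK,CO)=45/8, d(ADFK,N)=15/4, d(ADFK,T)=7/4
5. join ADFK+CO (d=45/8, Q=-17) ⇒ ACDFKO; edges |ADFK|=21/16, |CO|=69/16
  updated: d(ACDFKO,N)=45/16, d(ACDFKO,T)=1/16
6. join ACDFKO+N (d=45/16, Q=-31/8) ⇒ ACDFKNO; edges |ACDFKO|=15/16, |N|=15/8
  updated: d(ACDFKNO,T)=-7/8
7. join ACDFKNO+T (d=-7/8) ⇒ ACDFKNOT; edges |ACDFKNO|=-7/16, |T|=-7/16
final tree: (((((A:13/2,K:-1/2):17/8,(D:77/20,F:-37/20):31/8):21/16,(C:-13/6,O:25/6):69/16):15/16,N:15/8):-7/16,T:-7/16)
total length: 377/16

(((((A:13/2,K:-1/2):17/8,(D:77/20,F:-37/20):31/8):21/16,(C:-13/6,O:25/6):69/16):15/16,N:15/8):-7/16,T:-7/16)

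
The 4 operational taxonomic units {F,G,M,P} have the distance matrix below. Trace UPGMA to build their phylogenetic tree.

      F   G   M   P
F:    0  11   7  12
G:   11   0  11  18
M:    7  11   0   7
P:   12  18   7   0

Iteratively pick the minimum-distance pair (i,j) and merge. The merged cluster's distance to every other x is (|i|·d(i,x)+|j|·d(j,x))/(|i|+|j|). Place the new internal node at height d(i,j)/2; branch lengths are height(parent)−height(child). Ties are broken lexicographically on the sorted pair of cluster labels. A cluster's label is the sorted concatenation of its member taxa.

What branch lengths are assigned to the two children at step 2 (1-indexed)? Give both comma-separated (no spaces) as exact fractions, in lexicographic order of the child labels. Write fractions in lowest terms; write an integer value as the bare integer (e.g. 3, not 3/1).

5/4,19/4

1. join F+M (d=7) ⇒ FM; edges |F|=7/2, |M|=7/2
  updated: d(FM,G)=11, d(FM,P)=19/2
2. join FM+P (d=19/2) ⇒ FMP; edges |FM|=5/4, |P|=19/4
  updated: d(FMP,G)=40/3
3. join FMP+G (d=40/3) ⇒ FGMP; edges |FMP|=23/12, |G|=20/3
final tree: (((F:7/2,M:7/2):5/4,P:19/4):23/12,G:20/3)
total length: 259/12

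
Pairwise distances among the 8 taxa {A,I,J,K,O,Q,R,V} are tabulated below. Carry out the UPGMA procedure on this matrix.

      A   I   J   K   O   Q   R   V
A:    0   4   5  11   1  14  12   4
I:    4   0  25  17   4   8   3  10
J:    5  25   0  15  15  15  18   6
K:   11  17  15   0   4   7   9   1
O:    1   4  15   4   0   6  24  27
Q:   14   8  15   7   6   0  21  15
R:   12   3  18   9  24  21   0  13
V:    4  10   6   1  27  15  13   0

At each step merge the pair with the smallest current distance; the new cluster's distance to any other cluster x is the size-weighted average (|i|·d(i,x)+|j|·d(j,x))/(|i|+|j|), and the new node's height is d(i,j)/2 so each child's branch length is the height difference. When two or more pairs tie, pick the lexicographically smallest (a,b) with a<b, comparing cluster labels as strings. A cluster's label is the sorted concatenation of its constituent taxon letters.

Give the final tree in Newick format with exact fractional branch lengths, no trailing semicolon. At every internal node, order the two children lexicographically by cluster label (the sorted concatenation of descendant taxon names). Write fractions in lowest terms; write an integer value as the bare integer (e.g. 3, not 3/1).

((((A:1/2,O:1/2):9/2,J:5):2/3,((K:1/2,V:1/2):5,Q:11/2):1/6):29/24,(I:3/2,R:3/2):43/8)

iteration 1: select A,O (d=1); attach at lengths (1/2, 1/2); label the merged cluster AO
  updated: d(AO,I)=4, d(AO,J)=10, d(AO,K)=15/2, d(AO,Q)=10, d(AO,R)=18, d(AO,V)=31/2
iteration 2: select K,V (d=1); attach at lengths (1/2, 1/2); label the merged cluster KV
  updated: d(AO,KV)=23/2, d(I,KV)=27/2, d(J,KV)=21/2, d(KV,Q)=11, d(KV,R)=11
iteration 3: select I,R (d=3); attach at lengths (3/2, 3/2); label the merged cluster IR
  updated: d(AO,IR)=11, d(IR,J)=43/2, d(IR,KV)=49/4, d(IR,Q)=29/2
iteration 4: select AO,J (d=10); attach at lengths (9/2, 5); label the merged cluster AJO
  updated: d(AJO,IR)=29/2, d(AJO,KV)=67/6, d(AJO,Q)=35/3
iteration 5: select KV,Q (d=11); attach at lengths (5, 11/2); label the merged cluster KQV
  updated: d(AJO,KQV)=34/3, d(IR,KQV)=13
iteration 6: select AJO,KQV (d=34/3); attach at lengths (2/3, 1/6); label the merged cluster AJKOQV
  updated: d(AJKOQV,IR)=55/4
iteration 7: select AJKOQV,IR (d=55/4); attach at lengths (29/24, 43/8); label the merged cluster AIJKOQRV
final tree: ((((A:1/2,O:1/2):9/2,J:5):2/3,((K:1/2,V:1/2):5,Q:11/2):1/6):29/24,(I:3/2,R:3/2):43/8)
total length: 389/12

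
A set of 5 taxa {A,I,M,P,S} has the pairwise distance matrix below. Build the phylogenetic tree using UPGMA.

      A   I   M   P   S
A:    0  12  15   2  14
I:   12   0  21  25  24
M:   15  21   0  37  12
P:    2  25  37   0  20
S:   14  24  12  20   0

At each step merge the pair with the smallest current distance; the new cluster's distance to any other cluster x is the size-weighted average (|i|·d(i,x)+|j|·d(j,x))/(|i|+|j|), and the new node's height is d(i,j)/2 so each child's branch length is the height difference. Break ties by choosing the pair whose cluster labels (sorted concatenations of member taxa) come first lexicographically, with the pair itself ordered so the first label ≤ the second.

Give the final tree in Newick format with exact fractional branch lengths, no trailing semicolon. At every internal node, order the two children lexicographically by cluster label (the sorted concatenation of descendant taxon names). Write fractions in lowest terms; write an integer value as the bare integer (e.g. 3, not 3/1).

(((A:1,P:1):33/4,I:37/4):5/3,(M:6,S:6):59/12)

step 1: merge (A,P) at d=2; branch lengths A→1, P→1; new cluster AP
  updated: d(AP,I)=37/2, d(AP,M)=26, d(AP,S)=17
step 2: merge (M,S) at d=12; branch lengths M→6, S→6; new cluster MS
  updated: d(AP,MS)=43/2, d(I,MS)=45/2
step 3: merge (AP,I) at d=37/2; branch lengths AP→33/4, I→37/4; new cluster AIP
  updated: d(AIP,MS)=131/6
step 4: merge (AIP,MS) at d=131/6; branch lengths AIP→5/3, MS→59/12; new cluster AIMPS
final tree: (((A:1,P:1):33/4,I:37/4):5/3,(M:6,S:6):59/12)
total length: 457/12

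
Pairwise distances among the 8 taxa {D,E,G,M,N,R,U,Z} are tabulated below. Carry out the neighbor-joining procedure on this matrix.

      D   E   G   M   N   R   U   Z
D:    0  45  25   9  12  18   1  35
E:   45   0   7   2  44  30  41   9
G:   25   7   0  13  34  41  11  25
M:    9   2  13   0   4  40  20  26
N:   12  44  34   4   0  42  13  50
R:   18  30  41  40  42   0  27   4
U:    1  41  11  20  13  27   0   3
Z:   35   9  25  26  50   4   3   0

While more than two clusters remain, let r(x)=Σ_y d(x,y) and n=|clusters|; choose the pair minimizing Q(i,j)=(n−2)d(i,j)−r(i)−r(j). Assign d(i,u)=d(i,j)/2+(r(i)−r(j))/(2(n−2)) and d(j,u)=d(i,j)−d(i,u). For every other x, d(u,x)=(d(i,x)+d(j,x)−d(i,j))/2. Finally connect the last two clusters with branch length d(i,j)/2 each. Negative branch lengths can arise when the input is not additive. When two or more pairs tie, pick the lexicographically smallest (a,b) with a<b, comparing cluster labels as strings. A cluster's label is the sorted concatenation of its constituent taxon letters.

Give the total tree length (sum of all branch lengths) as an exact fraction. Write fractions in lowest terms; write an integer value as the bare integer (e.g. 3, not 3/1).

1. join R+Z (d=4, Q=-330) ⇒ RZ; edges |R|=37/6, |Z|=-13/6
  updated: d(D,RZ)=49/2, d(E,RZ)=35/2, d(G,RZ)=31, d(M,RZ)=31, d(N,RZ)=44, d(RZ,U)=13
2. join E+G (d=7, Q=-485/2) ⇒ EG; edges |E|=141/20, |G|=-1/20
  updated: d(D,EG)=63/2, d(EG,M)=4, d(EG,N)=71/2, d(EG,RZ)=83/4, d(EG,U)=45/2
3. join EG+M (d=4, Q=-665/4) ⇒ EGM; edges |EG|=249/32, |M|=-121/32
  updated: d(D,EGM)=73/4, d(EGM,N)=71/4, d(EGM,RZ)=191/8, d(EGM,U)=77/4
4. join EGM+RZ (d=191/8, Q=-903/8) ⇒ EGMRZ; edges |EGM|=121/16, |RZ|=261/16
  updated: d(D,EGMRZ)=151/16, d(EGMRZ,N)=303/16, d(EGMRZ,U)=67/16
5. join D+N (d=12, Q=-339/8) ⇒ DN; edges |D|=5/8, |N|=91/8
  updated: d(DN,EGMRZ)=131/16, d(DN,U)=1
6. join DN+EGMRZ (d=131/16, Q=-107/8) ⇒ DEGMNRZ; edges |DN|=5/2, |EGMRZ|=91/16
  updated: d(DEGMNRZ,U)=-3/2
7. join DEGMNRZ+U (d=-3/2) ⇒ DEGMNRUZ; edges |DEGMNRZ|=-3/4, |U|=-3/4
final tree: (((D:5/8,N:91/8):5/2,(((E:141/20,G:-1/20):249/32,M:-121/32):121/16,(R:37/6,Z:-13/6):261/16):91/16):-3/4,U:-3/4)
total length: 921/16

921/16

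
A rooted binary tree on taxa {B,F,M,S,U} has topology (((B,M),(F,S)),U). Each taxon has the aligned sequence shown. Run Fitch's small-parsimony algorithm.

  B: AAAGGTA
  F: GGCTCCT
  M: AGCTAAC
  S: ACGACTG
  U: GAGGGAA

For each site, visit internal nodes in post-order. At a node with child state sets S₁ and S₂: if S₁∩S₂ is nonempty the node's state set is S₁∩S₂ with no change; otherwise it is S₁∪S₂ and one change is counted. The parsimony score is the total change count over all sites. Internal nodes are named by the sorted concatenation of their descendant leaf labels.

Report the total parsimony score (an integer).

19

[col 0] BM: children B:{A}, M:{A} ∩→ {A}; cost 0
[col 0] FS: children F:{G}, S:{A} ∪→ {A,G}; cost 1
[col 0] BFMS: children BM:{A}, FS:{A,G} ∩→ {A}; cost 0
[col 0] BFMSU: children BFMS:{A}, U:{G} ∪→ {A,G}; cost 1
[col 1] BM: children B:{A}, M:{G} ∪→ {A,G}; cost 1
[col 1] FS: children F:{G}, S:{C} ∪→ {C,G}; cost 1
[col 1] BFMS: children BM:{A,G}, FS:{C,G} ∩→ {G}; cost 0
[col 1] BFMSU: children BFMS:{G}, U:{A} ∪→ {A,G}; cost 1
[col 2] BM: children B:{A}, M:{C} ∪→ {A,C}; cost 1
[col 2] FS: children F:{C}, S:{G} ∪→ {C,G}; cost 1
[col 2] BFMS: children BM:{A,C}, FS:{C,G} ∩→ {C}; cost 0
[col 2] BFMSU: children BFMS:{C}, U:{G} ∪→ {C,G}; cost 1
[col 3] BM: children B:{G}, M:{T} ∪→ {G,T}; cost 1
[col 3] FS: children F:{T}, S:{A} ∪→ {A,T}; cost 1
[col 3] BFMS: children BM:{G,T}, FS:{A,T} ∩→ {T}; cost 0
[col 3] BFMSU: children BFMS:{T}, U:{G} ∪→ {G,T}; cost 1
[col 4] BM: children B:{G}, M:{A} ∪→ {A,G}; cost 1
[col 4] FS: children F:{C}, S:{C} ∩→ {C}; cost 0
[col 4] BFMS: children BM:{A,G}, FS:{C} ∪→ {A,C,G}; cost 1
[col 4] BFMSU: children BFMS:{A,C,G}, U:{G} ∩→ {G}; cost 0
[col 5] BM: children B:{T}, M:{A} ∪→ {A,T}; cost 1
[col 5] FS: children F:{C}, S:{T} ∪→ {C,T}; cost 1
[col 5] BFMS: children BM:{A,T}, FS:{C,T} ∩→ {T}; cost 0
[col 5] BFMSU: children BFMS:{T}, U:{A} ∪→ {A,T}; cost 1
[col 6] BM: children B:{A}, M:{C} ∪→ {A,C}; cost 1
[col 6] FS: children F:{T}, S:{G} ∪→ {G,T}; cost 1
[col 6] BFMS: children BM:{A,C}, FS:{G,T} ∪→ {A,C,G,T}; cost 1
[col 6] BFMSU: children BFMS:{A,C,G,T}, U:{A} ∩→ {A}; cost 0
per-site changes: [2, 3, 3, 3, 2, 3, 3]; total = 19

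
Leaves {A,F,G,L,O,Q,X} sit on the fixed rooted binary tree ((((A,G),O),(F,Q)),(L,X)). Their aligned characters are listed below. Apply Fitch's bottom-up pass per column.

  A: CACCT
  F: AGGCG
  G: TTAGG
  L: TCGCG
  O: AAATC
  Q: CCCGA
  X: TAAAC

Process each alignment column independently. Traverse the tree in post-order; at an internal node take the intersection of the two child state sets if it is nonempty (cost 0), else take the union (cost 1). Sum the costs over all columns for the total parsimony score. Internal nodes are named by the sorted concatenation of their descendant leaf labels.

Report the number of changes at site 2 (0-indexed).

4

site 0, node AG: A={C} ∪ G={T} → {C,T} (+1)
site 0, node AGO: AG={C,T} ∪ O={A} → {A,C,T} (+1)
site 0, node FQ: F={A} ∪ Q={C} → {A,C} (+1)
site 0, node AFGOQ: AGO={A,C,T} ∩ FQ={A,C} → {A,C} (+0)
site 0, node LX: L={T} ∩ X={T} → {T} (+0)
site 0, node AFGLOQX: AFGOQ={A,C} ∪ LX={T} → {A,C,T} (+1)
site 1, node AG: A={A} ∪ G={T} → {A,T} (+1)
site 1, node AGO: AG={A,T} ∩ O={A} → {A} (+0)
site 1, node FQ: F={G} ∪ Q={C} → {C,G} (+1)
site 1, node AFGOQ: AGO={A} ∪ FQ={C,G} → {A,C,G} (+1)
site 1, node LX: L={C} ∪ X={A} → {A,C} (+1)
site 1, node AFGLOQX: AFGOQ={A,C,G} ∩ LX={A,C} → {A,C} (+0)
site 2, node AG: A={C} ∪ G={A} → {A,C} (+1)
site 2, node AGO: AG={A,C} ∩ O={A} → {A} (+0)
site 2, node FQ: F={G} ∪ Q={C} → {C,G} (+1)
site 2, node AFGOQ: AGO={A} ∪ FQ={C,G} → {A,C,G} (+1)
site 2, node LX: L={G} ∪ X={A} → {A,G} (+1)
site 2, node AFGLOQX: AFGOQ={A,C,G} ∩ LX={A,G} → {A,G} (+0)
site 3, node AG: A={C} ∪ G={G} → {C,G} (+1)
site 3, node AGO: AG={C,G} ∪ O={T} → {C,G,T} (+1)
site 3, node FQ: F={C} ∪ Q={G} → {C,G} (+1)
site 3, node AFGOQ: AGO={C,G,T} ∩ FQ={C,G} → {C,G} (+0)
site 3, node LX: L={C} ∪ X={A} → {A,C} (+1)
site 3, node AFGLOQX: AFGOQ={C,G} ∩ LX={A,C} → {C} (+0)
site 4, node AG: A={T} ∪ G={G} → {G,T} (+1)
site 4, node AGO: AG={G,T} ∪ O={C} → {C,G,T} (+1)
site 4, node FQ: F={G} ∪ Q={A} → {A,G} (+1)
site 4, node AFGOQ: AGO={C,G,T} ∩ FQ={A,G} → {G} (+0)
site 4, node LX: L={G} ∪ X={C} → {C,G} (+1)
site 4, node AFGLOQX: AFGOQ={G} ∩ LX={C,G} → {G} (+0)
per-site changes: [4, 4, 4, 4, 4]; total = 20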